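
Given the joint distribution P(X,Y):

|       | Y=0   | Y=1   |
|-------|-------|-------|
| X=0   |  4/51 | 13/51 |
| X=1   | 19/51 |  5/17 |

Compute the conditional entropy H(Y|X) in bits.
0.9224 bits

H(Y|X) = H(X,Y) - H(X)

H(X,Y) = -Σ_{x,y} P(x,y) log₂ P(x,y). Per-cell terms -P(x,y)·log₂P(x,y):
  X=0: 0.2880, 0.5027
  X=1: 0.5307, 0.5193
Sum of the 4 terms: H(X,Y) = 1.8407 bits

Marginal of X (row sums):
  P(X=0) = 4/51 + 13/51 = 1/3
  P(X=1) = 19/51 + 5/17 = 2/3
H(X) = -[(1/3)·log₂(1/3) + (2/3)·log₂(2/3)]
  = 0.5283 + 0.3900 = 0.9183 bits

H(Y|X) = H(X,Y) - H(X) = 1.8407 - 0.9183 = 0.9224 bits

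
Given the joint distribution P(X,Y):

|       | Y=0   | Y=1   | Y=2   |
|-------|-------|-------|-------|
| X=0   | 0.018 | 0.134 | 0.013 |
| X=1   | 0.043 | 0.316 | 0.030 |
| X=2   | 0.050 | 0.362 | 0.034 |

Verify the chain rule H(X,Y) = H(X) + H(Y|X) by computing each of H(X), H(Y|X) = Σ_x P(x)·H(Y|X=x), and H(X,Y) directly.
H(X) = 1.4783 bits, H(Y|X) = 0.8808 bits, H(X,Y) = 2.3591 bits

Marginal of X (row sums):
  P(X=0) = 0.018 + 0.134 + 0.013 = 0.165
  P(X=1) = 0.043 + 0.316 + 0.030 = 0.389
  P(X=2) = 0.050 + 0.362 + 0.034 = 0.446
H(X) = -[0.165·log₂(0.165) + 0.389·log₂(0.389) + 0.446·log₂(0.446)]
  = 0.42891 + 0.52988 + 0.51954 = 1.4783 bits

H(Y|X) = Σ_x P(x)·H(Y|X=x):
  X=0: P(X=0) = 0.165, P(Y|X=0) = (6/55, 134/165, 13/165) → H(Y|X=0) = 0.88135
  X=1: P(X=1) = 0.389, P(Y|X=1) = (43/389, 316/389, 30/389) → H(Y|X=1) = 0.87990
  X=2: P(X=2) = 0.446, P(Y|X=2) = (25/223, 181/223, 17/223) → H(Y|X=2) = 0.88137
H(Y|X) = 0.165·0.88135 + 0.389·0.87990 + 0.446·0.88137 = 0.8808 bits

H(X,Y) = -Σ_{x,y} P(x,y) log₂ P(x,y). Per-cell terms -P(x,y)·log₂P(x,y):
  X=0: 0.10433, 0.38856, 0.08145
  X=1: 0.19520, 0.52519, 0.15177
  X=2: 0.21610, 0.53067, 0.16586
Sum of the 9 terms: H(X,Y) = 2.3591 bits

Chain rule check:
  H(X) + H(Y|X) = 1.4783 + 0.8808 = 2.3591 bits
  H(X,Y) = 2.3591 bits
✓ Chain rule verified.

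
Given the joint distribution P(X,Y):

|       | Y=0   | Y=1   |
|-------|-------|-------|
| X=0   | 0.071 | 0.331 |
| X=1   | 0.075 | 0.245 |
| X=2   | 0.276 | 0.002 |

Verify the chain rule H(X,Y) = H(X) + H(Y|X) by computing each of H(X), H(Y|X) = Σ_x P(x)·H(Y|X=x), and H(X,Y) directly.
H(X) = 1.5680 bits, H(Y|X) = 0.5389 bits, H(X,Y) = 2.1069 bits

Marginal of X (row sums):
  P(X=0) = 0.071 + 0.331 = 0.402
  P(X=1) = 0.075 + 0.245 = 0.320
  P(X=2) = 0.276 + 0.002 = 0.278
H(X) = -[0.402·log₂(0.402) + 0.320·log₂(0.320) + 0.278·log₂(0.278)]
  = 0.52852 + 0.52603 + 0.51342 = 1.5680 bits

H(Y|X) = Σ_x P(x)·H(Y|X=x):
  X=0: P(X=0) = 0.402, P(Y|X=0) = (71/402, 331/402) → H(Y|X=0) = 0.67262
  X=1: P(X=1) = 0.320, P(Y|X=1) = (15/64, 49/64) → H(Y|X=1) = 0.78556
  X=2: P(X=2) = 0.278, P(Y|X=2) = (138/139, 1/139) → H(Y|X=2) = 0.06156
H(Y|X) = 0.402·0.67262 + 0.320·0.78556 + 0.278·0.06156 = 0.5389 bits

H(X,Y) = -Σ_{x,y} P(x,y) log₂ P(x,y). Per-cell terms -P(x,y)·log₂P(x,y):
  X=0: 0.27094, 0.52798
  X=1: 0.28027, 0.49714
  X=2: 0.51260, 0.01793
Sum of the 6 terms: H(X,Y) = 2.1069 bits

Chain rule check:
  H(X) + H(Y|X) = 1.5680 + 0.5389 = 2.1069 bits
  H(X,Y) = 2.1069 bits
✓ Chain rule verified.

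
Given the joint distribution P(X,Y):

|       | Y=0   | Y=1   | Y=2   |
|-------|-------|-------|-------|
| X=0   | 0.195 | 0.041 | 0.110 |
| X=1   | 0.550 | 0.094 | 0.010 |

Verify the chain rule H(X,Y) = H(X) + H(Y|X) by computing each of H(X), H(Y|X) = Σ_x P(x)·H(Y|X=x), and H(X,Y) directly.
H(X) = 0.9304 bits, H(Y|X) = 0.9301 bits, H(X,Y) = 1.8606 bits

Marginal of X (row sums):
  P(X=0) = 0.195 + 0.041 + 0.110 = 0.346
  P(X=1) = 0.550 + 0.094 + 0.010 = 0.654
H(X) = -[0.346·log₂(0.346) + 0.654·log₂(0.654)]
  = 0.52978 + 0.40066 = 0.9304 bits

H(Y|X) = Σ_x P(x)·H(Y|X=x):
  X=0: P(X=0) = 0.346, P(Y|X=0) = (195/346, 41/346, 55/173) → H(Y|X=0) = 1.35648
  X=1: P(X=1) = 0.654, P(Y|X=1) = (275/327, 47/327, 5/327) → H(Y|X=1) = 0.70459
H(Y|X) = 0.346·1.35648 + 0.654·0.70459 = 0.9301 bits

H(X,Y) = -Σ_{x,y} P(x,y) log₂ P(x,y). Per-cell terms -P(x,y)·log₂P(x,y):
  X=0: 0.45990, 0.18894, 0.35029
  X=1: 0.47437, 0.32065, 0.06644
Sum of the 6 terms: H(X,Y) = 1.8606 bits

Chain rule check:
  H(X) + H(Y|X) = 0.9304 + 0.9301 = 1.8605 bits
  H(X,Y) = 1.8606 bits
✓ Chain rule verified (Δ = 0.0001 is 4-dp rounding noise: each of the three values was rounded independently).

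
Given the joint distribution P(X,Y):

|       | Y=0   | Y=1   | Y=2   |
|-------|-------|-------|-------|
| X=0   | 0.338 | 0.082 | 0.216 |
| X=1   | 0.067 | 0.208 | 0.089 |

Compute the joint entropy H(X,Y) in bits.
2.3455 bits

H(X,Y) = -Σ_{x,y} P(x,y) log₂ P(x,y). Per-cell terms -P(x,y)·log₂P(x,y):
  X=0: 0.5289, 0.2959, 0.4776
  X=1: 0.2613, 0.4712, 0.3106
Sum of the 6 terms: H(X,Y) = 2.3455 bits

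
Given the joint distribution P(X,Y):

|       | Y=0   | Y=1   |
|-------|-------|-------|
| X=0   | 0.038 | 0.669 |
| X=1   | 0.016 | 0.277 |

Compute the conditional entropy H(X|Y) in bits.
0.8726 bits

H(X|Y) = H(X,Y) - H(Y)

H(X,Y) = -Σ_{x,y} P(x,y) log₂ P(x,y). Per-cell terms -P(x,y)·log₂P(x,y):
  X=0: 0.1792786, 0.3879677
  X=1: 0.0954525, 0.5130157
Sum of the 4 terms: H(X,Y) = 1.1757145 bits

Marginal of Y (column sums):
  P(Y=0) = 0.038 + 0.016 = 0.054
  P(Y=1) = 0.669 + 0.277 = 0.946
H(Y) = -[0.054·log₂(0.054) + 0.946·log₂(0.946)]
  = 0.2273884 + 0.0757632 = 0.3031516 bits

H(X|Y) = H(X,Y) - H(Y) = 1.1757145 - 0.3031516 = 0.8726 bits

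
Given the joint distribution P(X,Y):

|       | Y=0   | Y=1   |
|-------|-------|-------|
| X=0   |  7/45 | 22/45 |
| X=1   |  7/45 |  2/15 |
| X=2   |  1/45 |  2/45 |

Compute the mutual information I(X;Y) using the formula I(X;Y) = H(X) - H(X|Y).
0.0556 bits

I(X;Y) = H(X) - H(X|Y)

Marginal of X (row sums):
  P(X=0) = 7/45 + 22/45 = 29/45
  P(X=1) = 7/45 + 2/15 = 13/45
  P(X=2) = 1/45 + 2/45 = 1/15
H(X) = -[(29/45)·log₂(29/45) + (13/45)·log₂(13/45) + (1/15)·log₂(1/15)]
  = 0.4085 + 0.5175 + 0.2605 = 1.1865 bits

Marginal of Y (column sums):
  P(Y=0) = 7/45 + 7/45 + 1/45 = 1/3
  P(Y=1) = 22/45 + 2/15 + 2/45 = 2/3
H(X|Y) = Σ_y P(y)·H(X|Y=y):
  Y=0: P(Y=0) = 1/3, P(X|Y=0) = (7/15, 7/15, 1/15) → H(X|Y=0) = 1.2867
  Y=1: P(Y=1) = 2/3, P(X|Y=1) = (11/15, 1/5, 1/15) → H(X|Y=1) = 1.0530
H(X|Y) = (1/3)·1.2867 + (2/3)·1.0530 = 1.1309 bits

I(X;Y) = H(X) - H(X|Y) = 1.1865 - 1.1309 = 0.0556 bits

Cross-check via I(X;Y) = H(X) + H(Y) - H(X,Y): computing H(Y) from the column sums and H(X,Y) from the 6 cells in the same way gives H(Y) = 0.9183 bits and H(X,Y) = 2.0492 bits, so
I(X;Y) = 1.1865 + 0.9183 - 2.0492 = 0.0556 bits ✓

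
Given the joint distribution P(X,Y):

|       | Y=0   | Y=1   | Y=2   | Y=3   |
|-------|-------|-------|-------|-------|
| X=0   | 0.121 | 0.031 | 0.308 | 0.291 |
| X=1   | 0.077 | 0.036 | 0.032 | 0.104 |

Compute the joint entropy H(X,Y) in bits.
2.5215 bits

H(X,Y) = -Σ_{x,y} P(x,y) log₂ P(x,y). Per-cell terms -P(x,y)·log₂P(x,y):
  X=0: 0.368677, 0.155359, 0.523291, 0.518245
  X=1: 0.284823, 0.172651, 0.158905, 0.339596
Sum of the 8 terms: H(X,Y) = 2.5215 bits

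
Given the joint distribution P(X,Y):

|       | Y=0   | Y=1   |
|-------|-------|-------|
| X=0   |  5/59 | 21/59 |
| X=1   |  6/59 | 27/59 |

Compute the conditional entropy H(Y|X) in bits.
0.6938 bits

H(Y|X) = H(X,Y) - H(X)

H(X,Y) = -Σ_{x,y} P(x,y) log₂ P(x,y). Per-cell terms -P(x,y)·log₂P(x,y):
  X=0: 0.30176, 0.53045
  X=1: 0.33536, 0.51609
Sum of the 4 terms: H(X,Y) = 1.68366 bits

Marginal of X (row sums):
  P(X=0) = 5/59 + 21/59 = 26/59
  P(X=1) = 6/59 + 27/59 = 33/59
H(X) = -[(26/59)·log₂(26/59) + (33/59)·log₂(33/59)]
  = 0.52097 + 0.46885 = 0.98982 bits

H(Y|X) = H(X,Y) - H(X) = 1.68366 - 0.98982 = 0.6938 bits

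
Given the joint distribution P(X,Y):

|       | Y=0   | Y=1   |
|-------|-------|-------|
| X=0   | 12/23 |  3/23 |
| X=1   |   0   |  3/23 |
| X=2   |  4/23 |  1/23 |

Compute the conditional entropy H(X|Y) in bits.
1.0053 bits

H(X|Y) = H(X,Y) - H(Y)

H(X,Y) = -Σ_{x,y} P(x,y) log₂ P(x,y). Per-cell terms -P(x,y)·log₂P(x,y):
  X=0: 0.489704, 0.383296
  X=1: 0.000000, 0.383296
  X=2: 0.438880, 0.196677
  (cells with P = 0 contribute 0)
Sum of the 6 terms: H(X,Y) = 1.89185 bits

Marginal of Y (column sums):
  P(Y=0) = 12/23 + 0 + 4/23 = 16/23
  P(Y=1) = 3/23 + 3/23 + 1/23 = 7/23
H(Y) = -[(16/23)·log₂(16/23) + (7/23)·log₂(7/23)]
  = 0.364217 + 0.522324 = 0.88654 bits

H(X|Y) = H(X,Y) - H(Y) = 1.89185 - 0.88654 = 1.0053 bits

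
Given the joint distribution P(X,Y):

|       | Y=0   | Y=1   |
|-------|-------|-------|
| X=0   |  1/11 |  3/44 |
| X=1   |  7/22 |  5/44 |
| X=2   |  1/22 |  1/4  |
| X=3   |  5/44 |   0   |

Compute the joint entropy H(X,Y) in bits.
2.5201 bits

H(X,Y) = -Σ_{x,y} P(x,y) log₂ P(x,y). Per-cell terms -P(x,y)·log₂P(x,y):
  X=0: 0.3145, 0.2642
  X=1: 0.5257, 0.3565
  X=2: 0.2027, 0.5000
  X=3: 0.3565, 0.0000
  (cells with P = 0 contribute 0)
Sum of the 8 terms: H(X,Y) = 2.5201 bits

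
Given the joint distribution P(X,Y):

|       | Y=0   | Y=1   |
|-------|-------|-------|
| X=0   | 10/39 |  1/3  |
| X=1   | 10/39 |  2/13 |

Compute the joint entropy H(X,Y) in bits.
1.9507 bits

H(X,Y) = -Σ_{x,y} P(x,y) log₂ P(x,y). Per-cell terms -P(x,y)·log₂P(x,y):
  X=0: 0.50345, 0.52832
  X=1: 0.50345, 0.41545
Sum of the 4 terms: H(X,Y) = 1.9507 bits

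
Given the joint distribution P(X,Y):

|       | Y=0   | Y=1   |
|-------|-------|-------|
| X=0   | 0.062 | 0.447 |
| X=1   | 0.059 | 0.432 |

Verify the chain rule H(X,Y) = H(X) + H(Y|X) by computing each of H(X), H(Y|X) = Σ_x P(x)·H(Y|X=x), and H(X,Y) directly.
H(X) = 0.9998 bits, H(Y|X) = 0.5322 bits, H(X,Y) = 1.5320 bits

Marginal of X (row sums):
  P(X=0) = 0.062 + 0.447 = 0.509
  P(X=1) = 0.059 + 0.432 = 0.491
H(X) = -[0.509·log₂(0.509) + 0.491·log₂(0.491)]
  = 0.4959 + 0.5039 = 0.9998 bits

H(Y|X) = Σ_x P(x)·H(Y|X=x):
  X=0: P(X=0) = 0.509, P(Y|X=0) = (62/509, 447/509) → H(Y|X=0) = 0.5345
  X=1: P(X=1) = 0.491, P(Y|X=1) = (59/491, 432/491) → H(Y|X=1) = 0.5298
H(Y|X) = 0.509·0.5345 + 0.491·0.5298 = 0.5322 bits

H(X,Y) = -Σ_{x,y} P(x,y) log₂ P(x,y). Per-cell terms -P(x,y)·log₂P(x,y):
  X=0: 0.2487, 0.5193
  X=1: 0.2409, 0.5231
Sum of the 4 terms: H(X,Y) = 1.5320 bits

Chain rule check:
  H(X) + H(Y|X) = 0.9998 + 0.5322 = 1.5320 bits
  H(X,Y) = 1.5320 bits
✓ Chain rule verified.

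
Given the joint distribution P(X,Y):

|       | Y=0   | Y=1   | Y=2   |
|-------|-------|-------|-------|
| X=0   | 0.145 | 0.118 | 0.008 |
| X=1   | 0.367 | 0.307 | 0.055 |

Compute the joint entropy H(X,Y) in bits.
2.1074 bits

H(X,Y) = -Σ_{x,y} P(x,y) log₂ P(x,y). Per-cell terms -P(x,y)·log₂P(x,y):
  X=0: 0.40395, 0.36381, 0.05573
  X=1: 0.53074, 0.52303, 0.23014
Sum of the 6 terms: H(X,Y) = 2.1074 bits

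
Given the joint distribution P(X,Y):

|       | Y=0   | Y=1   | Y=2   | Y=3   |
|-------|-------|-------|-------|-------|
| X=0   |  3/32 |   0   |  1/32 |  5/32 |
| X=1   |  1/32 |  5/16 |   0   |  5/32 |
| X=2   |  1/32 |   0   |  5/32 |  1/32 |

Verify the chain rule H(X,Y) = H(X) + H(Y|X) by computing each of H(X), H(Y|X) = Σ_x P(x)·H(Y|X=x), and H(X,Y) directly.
H(X) = 1.4943 bits, H(Y|X) = 1.2306 bits, H(X,Y) = 2.7249 bits

Marginal of X (row sums):
  P(X=0) = 3/32 + 0 + 1/32 + 5/32 = 9/32
  P(X=1) = 1/32 + 5/16 + 0 + 5/32 = 1/2
  P(X=2) = 1/32 + 0 + 5/32 + 1/32 = 7/32
H(X) = -[(9/32)·log₂(9/32) + (1/2)·log₂(1/2) + (7/32)·log₂(7/32)]
  = 0.5147086 + 0.5000000 + 0.4796411 = 1.4943 bits

H(Y|X) = Σ_x P(x)·H(Y|X=x):
  X=0: P(X=0) = 9/32, P(Y|X=0) = (1/3, 0, 1/9, 5/9) → H(Y|X=0) = 1.3516441
  X=1: P(X=1) = 1/2, P(Y|X=1) = (1/16, 5/8, 0, 5/16) → H(Y|X=1) = 1.1981924
  X=2: P(X=2) = 7/32, P(Y|X=2) = (1/7, 0, 5/7, 1/7) → H(Y|X=2) = 1.1488349
H(Y|X) = (9/32)·1.3516441 + (1/2)·1.1981924 + (7/32)·1.1488349 = 1.2306 bits

H(X,Y) = -Σ_{x,y} P(x,y) log₂ P(x,y). Per-cell terms -P(x,y)·log₂P(x,y):
  X=0: 0.3201598, 0.0000000, 0.1562500, 0.4184487
  X=1: 0.1562500, 0.5243975, 0.0000000, 0.4184487
  X=2: 0.1562500, 0.0000000, 0.4184487, 0.1562500
  (cells with P = 0 contribute 0)
Sum of the 12 terms: H(X,Y) = 2.7249 bits

Chain rule check:
  H(X) + H(Y|X) = 1.4943 + 1.2306 = 2.7249 bits
  H(X,Y) = 2.7249 bits
✓ Chain rule verified.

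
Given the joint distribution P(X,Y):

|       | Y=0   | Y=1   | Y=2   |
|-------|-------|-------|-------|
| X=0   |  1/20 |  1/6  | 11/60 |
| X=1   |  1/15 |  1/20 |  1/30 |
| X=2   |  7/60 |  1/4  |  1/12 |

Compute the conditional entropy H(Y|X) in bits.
1.4384 bits

H(Y|X) = H(X,Y) - H(X)

H(X,Y) = -Σ_{x,y} P(x,y) log₂ P(x,y). Per-cell terms -P(x,y)·log₂P(x,y):
  X=0: 0.2161, 0.4308, 0.4487
  X=1: 0.2605, 0.2161, 0.1636
  X=2: 0.3616, 0.5000, 0.2987
Sum of the 9 terms: H(X,Y) = 2.8961 bits

Marginal of X (row sums):
  P(X=0) = 1/20 + 1/6 + 11/60 = 2/5
  P(X=1) = 1/15 + 1/20 + 1/30 = 3/20
  P(X=2) = 7/60 + 1/4 + 1/12 = 9/20
H(X) = -[(2/5)·log₂(2/5) + (3/20)·log₂(3/20) + (9/20)·log₂(9/20)]
  = 0.5288 + 0.4105 + 0.5184 = 1.4577 bits

H(Y|X) = H(X,Y) - H(X) = 2.8961 - 1.4577 = 1.4384 bits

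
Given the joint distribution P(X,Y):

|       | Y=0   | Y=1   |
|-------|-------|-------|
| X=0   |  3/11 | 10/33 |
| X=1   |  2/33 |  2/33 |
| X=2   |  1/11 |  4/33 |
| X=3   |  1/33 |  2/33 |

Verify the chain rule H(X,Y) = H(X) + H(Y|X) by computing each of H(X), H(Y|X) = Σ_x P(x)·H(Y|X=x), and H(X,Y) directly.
H(X) = 1.6166 bits, H(Y|X) = 0.9883 bits, H(X,Y) = 2.6049 bits

Marginal of X (row sums):
  P(X=0) = 3/11 + 10/33 = 19/33
  P(X=1) = 2/33 + 2/33 = 4/33
  P(X=2) = 1/11 + 4/33 = 7/33
  P(X=3) = 1/33 + 2/33 = 1/11
H(X) = -[(19/33)·log₂(19/33) + (4/33)·log₂(4/33) + (7/33)·log₂(7/33) + (1/11)·log₂(1/11)]
  = 0.4586 + 0.3690 + 0.4745 + 0.3145 = 1.6166 bits

H(Y|X) = Σ_x P(x)·H(Y|X=x):
  X=0: P(X=0) = 19/33, P(Y|X=0) = (9/19, 10/19) → H(Y|X=0) = 0.9980
  X=1: P(X=1) = 4/33, P(Y|X=1) = (1/2, 1/2) → H(Y|X=1) = 1.0000
  X=2: P(X=2) = 7/33, P(Y|X=2) = (3/7, 4/7) → H(Y|X=2) = 0.9852
  X=3: P(X=3) = 1/11, P(Y|X=3) = (1/3, 2/3) → H(Y|X=3) = 0.9183
H(Y|X) = (19/33)·0.9980 + (4/33)·1.0000 + (7/33)·0.9852 + (1/11)·0.9183 = 0.9883 bits

H(X,Y) = -Σ_{x,y} P(x,y) log₂ P(x,y). Per-cell terms -P(x,y)·log₂P(x,y):
  X=0: 0.5112, 0.5220
  X=1: 0.2451, 0.2451
  X=2: 0.3145, 0.3690
  X=3: 0.1529, 0.2451
Sum of the 8 terms: H(X,Y) = 2.6049 bits

Chain rule check:
  H(X) + H(Y|X) = 1.6166 + 0.9883 = 2.6049 bits
  H(X,Y) = 2.6049 bits
✓ Chain rule verified.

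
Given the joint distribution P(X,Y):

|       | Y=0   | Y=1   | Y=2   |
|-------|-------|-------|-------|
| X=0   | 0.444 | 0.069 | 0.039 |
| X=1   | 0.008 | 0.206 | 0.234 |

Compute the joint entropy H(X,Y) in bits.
1.9844 bits

H(X,Y) = -Σ_{x,y} P(x,y) log₂ P(x,y). Per-cell terms -P(x,y)·log₂P(x,y):
  X=0: 0.52009, 0.26615, 0.18253
  X=1: 0.05573, 0.46953, 0.49033
Sum of the 6 terms: H(X,Y) = 1.9844 bits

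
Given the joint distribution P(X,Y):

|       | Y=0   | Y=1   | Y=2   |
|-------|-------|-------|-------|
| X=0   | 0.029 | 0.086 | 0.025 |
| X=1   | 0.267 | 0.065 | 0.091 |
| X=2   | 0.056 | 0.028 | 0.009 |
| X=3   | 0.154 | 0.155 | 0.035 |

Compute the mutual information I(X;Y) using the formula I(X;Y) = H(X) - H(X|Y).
0.1136 bits

I(X;Y) = H(X) - H(X|Y)

Marginal of X (row sums):
  P(X=0) = 0.029 + 0.086 + 0.025 = 0.140
  P(X=1) = 0.267 + 0.065 + 0.091 = 0.423
  P(X=2) = 0.056 + 0.028 + 0.009 = 0.093
  P(X=3) = 0.154 + 0.155 + 0.035 = 0.344
H(X) = -[0.140·log₂(0.140) + 0.423·log₂(0.423) + 0.093·log₂(0.093) + 0.344·log₂(0.344)]
  = 0.39711 + 0.52506 + 0.31868 + 0.52959 = 1.7704 bits

Marginal of Y (column sums):
  P(Y=0) = 0.029 + 0.267 + 0.056 + 0.154 = 0.506
  P(Y=1) = 0.086 + 0.065 + 0.028 + 0.155 = 0.334
  P(Y=2) = 0.025 + 0.091 + 0.009 + 0.035 = 0.160
H(X|Y) = Σ_y P(y)·H(X|Y=y):
  Y=0: P(Y=0) = 0.506, P(X|Y=0) = (29/506, 267/506, 28/253, 7/23) → H(X|Y=0) = 1.59686
  Y=1: P(Y=1) = 0.334, P(X|Y=1) = (43/167, 65/334, 14/167, 155/334) → H(X|Y=1) = 1.77736
  Y=2: P(Y=2) = 0.160, P(X|Y=2) = (5/32, 91/160, 9/160, 7/32) → H(X|Y=2) = 1.59468
H(X|Y) = 0.506·1.59686 + 0.334·1.77736 + 0.160·1.59468 = 1.6568 bits

I(X;Y) = H(X) - H(X|Y) = 1.7704 - 1.6568 = 0.1136 bits

Cross-check via I(X;Y) = H(X) + H(Y) - H(X,Y): computing H(Y) from the column sums and H(X,Y) from the 12 cells in the same way gives H(Y) = 1.4487 bits and H(X,Y) = 3.1055 bits, so
I(X;Y) = 1.7704 + 1.4487 - 3.1055 = 0.1136 bits ✓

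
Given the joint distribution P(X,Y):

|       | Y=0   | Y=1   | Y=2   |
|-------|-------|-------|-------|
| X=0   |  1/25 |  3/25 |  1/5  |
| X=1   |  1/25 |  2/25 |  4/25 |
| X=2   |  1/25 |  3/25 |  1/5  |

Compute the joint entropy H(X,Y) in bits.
2.9347 bits

H(X,Y) = -Σ_{x,y} P(x,y) log₂ P(x,y). Per-cell terms -P(x,y)·log₂P(x,y):
  X=0: 0.18575, 0.36707, 0.46439
  X=1: 0.18575, 0.29151, 0.42302
  X=2: 0.18575, 0.36707, 0.46439
Sum of the 9 terms: H(X,Y) = 2.9347 bits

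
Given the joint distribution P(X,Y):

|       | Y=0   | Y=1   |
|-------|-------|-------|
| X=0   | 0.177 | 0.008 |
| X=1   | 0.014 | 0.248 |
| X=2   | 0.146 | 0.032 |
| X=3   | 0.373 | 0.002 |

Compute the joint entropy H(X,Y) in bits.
2.1958 bits

H(X,Y) = -Σ_{x,y} P(x,y) log₂ P(x,y). Per-cell terms -P(x,y)·log₂P(x,y):
  X=0: 0.4422, 0.0557
  X=1: 0.0862, 0.4989
  X=2: 0.4053, 0.1589
  X=3: 0.5307, 0.0179
Sum of the 8 terms: H(X,Y) = 2.1958 bits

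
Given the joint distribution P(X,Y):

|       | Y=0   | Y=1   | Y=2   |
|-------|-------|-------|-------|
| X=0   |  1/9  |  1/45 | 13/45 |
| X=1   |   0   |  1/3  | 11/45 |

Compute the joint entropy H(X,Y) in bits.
2.0169 bits

H(X,Y) = -Σ_{x,y} P(x,y) log₂ P(x,y). Per-cell terms -P(x,y)·log₂P(x,y):
  X=0: 0.35221, 0.12204, 0.51752
  X=1: 0.00000, 0.52832, 0.49681
  (cells with P = 0 contribute 0)
Sum of the 6 terms: H(X,Y) = 2.0169 bits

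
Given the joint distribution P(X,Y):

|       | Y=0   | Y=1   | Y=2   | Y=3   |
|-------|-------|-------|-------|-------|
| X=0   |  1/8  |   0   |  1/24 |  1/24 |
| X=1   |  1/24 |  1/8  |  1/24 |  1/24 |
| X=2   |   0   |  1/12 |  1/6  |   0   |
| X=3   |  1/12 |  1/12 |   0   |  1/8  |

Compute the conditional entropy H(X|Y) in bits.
1.4173 bits

H(X|Y) = H(X,Y) - H(Y)

H(X,Y) = -Σ_{x,y} P(x,y) log₂ P(x,y). Per-cell terms -P(x,y)·log₂P(x,y):
  X=0: 0.3750000, 0.0000000, 0.1910401, 0.1910401
  X=1: 0.1910401, 0.3750000, 0.1910401, 0.1910401
  X=2: 0.0000000, 0.2987469, 0.4308271, 0.0000000
  X=3: 0.2987469, 0.2987469, 0.0000000, 0.3750000
  (cells with P = 0 contribute 0)
Sum of the 16 terms: H(X,Y) = 3.407268 bits

Marginal of Y (column sums):
  P(Y=0) = 1/8 + 1/24 + 0 + 1/12 = 1/4
  P(Y=1) = 0 + 1/8 + 1/12 + 1/12 = 7/24
  P(Y=2) = 1/24 + 1/24 + 1/6 + 0 = 1/4
  P(Y=3) = 1/24 + 1/24 + 0 + 1/8 = 5/24
H(Y) = -[(1/4)·log₂(1/4) + (7/24)·log₂(7/24) + (1/4)·log₂(1/4) + (5/24)·log₂(5/24)]
  = 0.5000000 + 0.5184689 + 0.5000000 + 0.4714655 = 1.989934 bits

H(X|Y) = H(X,Y) - H(Y) = 3.407268 - 1.989934 = 1.4173 bits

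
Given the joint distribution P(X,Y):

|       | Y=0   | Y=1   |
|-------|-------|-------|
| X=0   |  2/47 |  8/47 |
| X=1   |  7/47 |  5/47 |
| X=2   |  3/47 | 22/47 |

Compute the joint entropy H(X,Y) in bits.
2.1477 bits

H(X,Y) = -Σ_{x,y} P(x,y) log₂ P(x,y). Per-cell terms -P(x,y)·log₂P(x,y):
  X=0: 0.1938, 0.4348
  X=1: 0.4092, 0.3439
  X=2: 0.2534, 0.5126
Sum of the 6 terms: H(X,Y) = 2.1477 bits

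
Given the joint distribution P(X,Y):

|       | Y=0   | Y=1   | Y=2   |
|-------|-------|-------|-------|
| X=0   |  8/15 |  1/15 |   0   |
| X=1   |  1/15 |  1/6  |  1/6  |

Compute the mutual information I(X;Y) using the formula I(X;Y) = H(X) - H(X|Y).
0.4676 bits

I(X;Y) = H(X) - H(X|Y)

Marginal of X (row sums):
  P(X=0) = 8/15 + 1/15 + 0 = 3/5
  P(X=1) = 1/15 + 1/6 + 1/6 = 2/5
H(X) = -[(3/5)·log₂(3/5) + (2/5)·log₂(2/5)]
  = 0.44218 + 0.52877 = 0.97095 bits

Marginal of Y (column sums):
  P(Y=0) = 8/15 + 1/15 = 3/5
  P(Y=1) = 1/15 + 1/6 = 7/30
  P(Y=2) = 0 + 1/6 = 1/6
H(X|Y) = Σ_y P(y)·H(X|Y=y):
  Y=0: P(Y=0) = 3/5, P(X|Y=0) = (8/9, 1/9) → H(X|Y=0) = 0.50326
  Y=1: P(Y=1) = 7/30, P(X|Y=1) = (2/7, 5/7) → H(X|Y=1) = 0.86312
  Y=2: P(Y=2) = 1/6, P(X|Y=2) = (0, 1) → H(X|Y=2) = 0.00000
H(X|Y) = (3/5)·0.50326 + (7/30)·0.86312 + (1/6)·0.00000 = 0.50335 bits

I(X;Y) = H(X) - H(X|Y) = 0.97095 - 0.50335 = 0.4676 bits

Cross-check via I(X;Y) = H(X) + H(Y) - H(X,Y): computing H(Y) from the column sums and H(X,Y) from the 6 cells in the same way gives H(Y) = 1.36290 bits and H(X,Y) = 1.86625 bits, so
I(X;Y) = 0.97095 + 1.36290 - 1.86625 = 0.4676 bits ✓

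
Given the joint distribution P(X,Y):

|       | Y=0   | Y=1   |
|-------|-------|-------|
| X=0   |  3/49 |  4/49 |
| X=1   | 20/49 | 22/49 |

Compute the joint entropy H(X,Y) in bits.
1.5882 bits

H(X,Y) = -Σ_{x,y} P(x,y) log₂ P(x,y). Per-cell terms -P(x,y)·log₂P(x,y):
  X=0: 0.2467, 0.2951
  X=1: 0.5277, 0.5187
Sum of the 4 terms: H(X,Y) = 1.5882 bits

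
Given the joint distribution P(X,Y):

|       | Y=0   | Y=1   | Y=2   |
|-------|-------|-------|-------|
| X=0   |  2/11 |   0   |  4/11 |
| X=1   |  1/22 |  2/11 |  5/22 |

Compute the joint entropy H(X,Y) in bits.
2.1135 bits

H(X,Y) = -Σ_{x,y} P(x,y) log₂ P(x,y). Per-cell terms -P(x,y)·log₂P(x,y):
  X=0: 0.44717, 0.00000, 0.53070
  X=1: 0.20270, 0.44717, 0.48580
  (cells with P = 0 contribute 0)
Sum of the 6 terms: H(X,Y) = 2.1135 bits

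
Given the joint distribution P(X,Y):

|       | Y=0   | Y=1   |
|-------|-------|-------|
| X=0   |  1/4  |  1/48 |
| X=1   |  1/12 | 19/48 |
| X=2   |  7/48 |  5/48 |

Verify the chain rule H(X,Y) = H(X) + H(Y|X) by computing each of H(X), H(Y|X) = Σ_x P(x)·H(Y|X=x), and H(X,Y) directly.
H(X) = 1.5190 bits, H(Y|X) = 0.6703 bits, H(X,Y) = 2.1893 bits

Marginal of X (row sums):
  P(X=0) = 1/4 + 1/48 = 13/48
  P(X=1) = 1/12 + 19/48 = 23/48
  P(X=2) = 7/48 + 5/48 = 1/4
H(X) = -[(13/48)·log₂(13/48) + (23/48)·log₂(23/48) + (1/4)·log₂(1/4)]
  = 0.5104 + 0.5086 + 0.5000 = 1.5190 bits

H(Y|X) = Σ_x P(x)·H(Y|X=x):
  X=0: P(X=0) = 13/48, P(Y|X=0) = (12/13, 1/13) → H(Y|X=0) = 0.3912
  X=1: P(X=1) = 23/48, P(Y|X=1) = (4/23, 19/23) → H(Y|X=1) = 0.6666
  X=2: P(X=2) = 1/4, P(Y|X=2) = (7/12, 5/12) → H(Y|X=2) = 0.9799
H(Y|X) = (13/48)·0.3912 + (23/48)·0.6666 + (1/4)·0.9799 = 0.6703 bits

H(X,Y) = -Σ_{x,y} P(x,y) log₂ P(x,y). Per-cell terms -P(x,y)·log₂P(x,y):
  X=0: 0.5000, 0.1164
  X=1: 0.2987, 0.5292
  X=2: 0.4051, 0.3399
Sum of the 6 terms: H(X,Y) = 2.1893 bits

Chain rule check:
  H(X) + H(Y|X) = 1.5190 + 0.6703 = 2.1893 bits
  H(X,Y) = 2.1893 bits
✓ Chain rule verified.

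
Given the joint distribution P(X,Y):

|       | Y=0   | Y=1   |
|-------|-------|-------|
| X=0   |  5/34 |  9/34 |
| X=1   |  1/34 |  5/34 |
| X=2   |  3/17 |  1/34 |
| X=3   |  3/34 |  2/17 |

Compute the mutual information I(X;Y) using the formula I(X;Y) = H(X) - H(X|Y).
0.1635 bits

I(X;Y) = H(X) - H(X|Y)

Marginal of X (row sums):
  P(X=0) = 5/34 + 9/34 = 7/17
  P(X=1) = 1/34 + 5/34 = 3/17
  P(X=2) = 3/17 + 1/34 = 7/34
  P(X=3) = 3/34 + 2/17 = 7/34
H(X) = -[(7/17)·log₂(7/17) + (3/17)·log₂(3/17) + (7/34)·log₂(7/34) + (7/34)·log₂(7/34)]
  = 0.52710 + 0.44162 + 0.46943 + 0.46943 = 1.9076 bits

Marginal of Y (column sums):
  P(Y=0) = 5/34 + 1/34 + 3/17 + 3/34 = 15/34
  P(Y=1) = 9/34 + 5/34 + 1/34 + 2/17 = 19/34
H(X|Y) = Σ_y P(y)·H(X|Y=y):
  Y=0: P(Y=0) = 15/34, P(X|Y=0) = (1/3, 1/15, 2/5, 1/5) → H(X|Y=0) = 1.78194
  Y=1: P(Y=1) = 19/34, P(X|Y=1) = (9/19, 5/19, 1/19, 4/19) → H(X|Y=1) = 1.71430
H(X|Y) = (15/34)·1.78194 + (19/34)·1.71430 = 1.7441 bits

I(X;Y) = H(X) - H(X|Y) = 1.9076 - 1.7441 = 0.1635 bits

Cross-check via I(X;Y) = H(X) + H(Y) - H(X,Y): computing H(Y) from the column sums and H(X,Y) from the 8 cells in the same way gives H(Y) = 0.9900 bits and H(X,Y) = 2.7341 bits, so
I(X;Y) = 1.9076 + 0.9900 - 2.7341 = 0.1635 bits ✓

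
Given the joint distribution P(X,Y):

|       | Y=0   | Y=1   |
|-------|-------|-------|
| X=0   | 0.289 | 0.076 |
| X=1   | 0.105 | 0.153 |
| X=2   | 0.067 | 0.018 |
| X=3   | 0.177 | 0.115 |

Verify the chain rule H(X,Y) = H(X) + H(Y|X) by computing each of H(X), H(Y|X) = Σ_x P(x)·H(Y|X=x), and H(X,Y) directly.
H(X) = 1.8559 bits, H(Y|X) = 0.8667 bits, H(X,Y) = 2.7225 bits

Marginal of X (row sums):
  P(X=0) = 0.289 + 0.076 = 0.365
  P(X=1) = 0.105 + 0.153 = 0.258
  P(X=2) = 0.067 + 0.018 = 0.085
  P(X=3) = 0.177 + 0.115 = 0.292
H(X) = -[0.365·log₂(0.365) + 0.258·log₂(0.258) + 0.085·log₂(0.085) + 0.292·log₂(0.292)]
  = 0.53072 + 0.50428 + 0.30229 + 0.51858 = 1.8559 bits

H(Y|X) = Σ_x P(x)·H(Y|X=x):
  X=0: P(X=0) = 0.365, P(Y|X=0) = (289/365, 76/365) → H(Y|X=0) = 0.73806
  X=1: P(X=1) = 0.258, P(Y|X=1) = (35/86, 51/86) → H(Y|X=1) = 0.97489
  X=2: P(X=2) = 0.085, P(Y|X=2) = (67/85, 18/85) → H(Y|X=2) = 0.74484
  X=3: P(X=3) = 0.292, P(Y|X=3) = (177/292, 115/292) → H(Y|X=3) = 0.96723
H(Y|X) = 0.365·0.73806 + 0.258·0.97489 + 0.085·0.74484 + 0.292·0.96723 = 0.8667 bits

H(X,Y) = -Σ_{x,y} P(x,y) log₂ P(x,y). Per-cell terms -P(x,y)·log₂P(x,y):
  X=0: 0.51756, 0.28256
  X=1: 0.34141, 0.41438
  X=2: 0.26128, 0.10433
  X=3: 0.44218, 0.35883
Sum of the 8 terms: H(X,Y) = 2.7225 bits

Chain rule check:
  H(X) + H(Y|X) = 1.8559 + 0.8667 = 2.7226 bits
  H(X,Y) = 2.7225 bits
✓ Chain rule verified (Δ = 0.0001 is 4-dp rounding noise: each of the three values was rounded independently).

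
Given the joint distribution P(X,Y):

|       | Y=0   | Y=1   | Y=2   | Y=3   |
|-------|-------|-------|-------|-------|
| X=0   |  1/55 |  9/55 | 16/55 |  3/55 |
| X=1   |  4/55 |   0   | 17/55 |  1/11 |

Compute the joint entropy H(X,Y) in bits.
2.3926 bits

H(X,Y) = -Σ_{x,y} P(x,y) log₂ P(x,y). Per-cell terms -P(x,y)·log₂P(x,y):
  X=0: 0.1051, 0.4273, 0.5182, 0.2289
  X=1: 0.2750, 0.0000, 0.5236, 0.3145
  (cells with P = 0 contribute 0)
Sum of the 8 terms: H(X,Y) = 2.3926 bits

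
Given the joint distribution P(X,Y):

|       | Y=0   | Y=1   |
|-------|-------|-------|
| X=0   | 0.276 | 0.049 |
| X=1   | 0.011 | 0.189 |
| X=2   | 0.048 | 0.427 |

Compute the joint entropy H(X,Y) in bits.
1.9861 bits

H(X,Y) = -Σ_{x,y} P(x,y) log₂ P(x,y). Per-cell terms -P(x,y)·log₂P(x,y):
  X=0: 0.51260, 0.21320
  X=1: 0.07157, 0.45427
  X=2: 0.21028, 0.52422
Sum of the 6 terms: H(X,Y) = 1.9861 bits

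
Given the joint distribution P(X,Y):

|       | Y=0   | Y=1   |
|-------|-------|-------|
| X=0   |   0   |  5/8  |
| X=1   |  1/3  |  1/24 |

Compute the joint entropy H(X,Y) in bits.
1.1432 bits

H(X,Y) = -Σ_{x,y} P(x,y) log₂ P(x,y). Per-cell terms -P(x,y)·log₂P(x,y):
  X=0: 0.000000, 0.423795
  X=1: 0.528321, 0.191040
  (cells with P = 0 contribute 0)
Sum of the 4 terms: H(X,Y) = 1.1432 bits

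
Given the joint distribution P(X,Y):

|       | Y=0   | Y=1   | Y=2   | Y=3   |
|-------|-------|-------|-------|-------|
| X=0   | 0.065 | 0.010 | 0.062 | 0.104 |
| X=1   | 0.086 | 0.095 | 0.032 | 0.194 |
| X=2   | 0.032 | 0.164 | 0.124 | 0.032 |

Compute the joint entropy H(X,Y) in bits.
3.2750 bits

H(X,Y) = -Σ_{x,y} P(x,y) log₂ P(x,y). Per-cell terms -P(x,y)·log₂P(x,y):
  X=0: 0.25632, 0.06644, 0.24872, 0.33960
  X=1: 0.30440, 0.32261, 0.15891, 0.45898
  X=2: 0.15891, 0.42775, 0.37344, 0.15891
Sum of the 12 terms: H(X,Y) = 3.2750 bits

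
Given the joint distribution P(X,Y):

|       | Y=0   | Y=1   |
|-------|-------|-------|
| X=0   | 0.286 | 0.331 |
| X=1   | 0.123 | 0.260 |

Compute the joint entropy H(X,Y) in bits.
1.9216 bits

H(X,Y) = -Σ_{x,y} P(x,y) log₂ P(x,y). Per-cell terms -P(x,y)·log₂P(x,y):
  X=0: 0.51649, 0.52798
  X=1: 0.37186, 0.50529
Sum of the 4 terms: H(X,Y) = 1.9216 bits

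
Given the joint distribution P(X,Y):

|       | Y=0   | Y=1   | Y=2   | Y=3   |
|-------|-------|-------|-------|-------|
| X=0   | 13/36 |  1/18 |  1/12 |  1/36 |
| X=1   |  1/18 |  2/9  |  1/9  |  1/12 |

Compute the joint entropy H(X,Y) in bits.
2.5695 bits

H(X,Y) = -Σ_{x,y} P(x,y) log₂ P(x,y). Per-cell terms -P(x,y)·log₂P(x,y):
  X=0: 0.53065, 0.23166, 0.29875, 0.14361
  X=1: 0.23166, 0.48221, 0.35221, 0.29875
Sum of the 8 terms: H(X,Y) = 2.5695 bits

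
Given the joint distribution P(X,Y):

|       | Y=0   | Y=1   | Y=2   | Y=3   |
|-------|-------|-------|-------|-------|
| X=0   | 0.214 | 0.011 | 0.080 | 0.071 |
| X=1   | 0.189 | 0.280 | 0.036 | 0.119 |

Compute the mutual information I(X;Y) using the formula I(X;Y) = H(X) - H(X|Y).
0.2009 bits

I(X;Y) = H(X) - H(X|Y)

Marginal of X (row sums):
  P(X=0) = 0.214 + 0.011 + 0.080 + 0.071 = 0.376
  P(X=1) = 0.189 + 0.280 + 0.036 + 0.119 = 0.624
H(X) = -[0.376·log₂(0.376) + 0.624·log₂(0.624)]
  = 0.53061 + 0.42456 = 0.95517 bits

Marginal of Y (column sums):
  P(Y=0) = 0.214 + 0.189 = 0.403
  P(Y=1) = 0.011 + 0.280 = 0.291
  P(Y=2) = 0.080 + 0.036 = 0.116
  P(Y=3) = 0.071 + 0.119 = 0.190
H(X|Y) = Σ_y P(y)·H(X|Y=y):
  Y=0: P(Y=0) = 0.403, P(X|Y=0) = (214/403, 189/403) → H(X|Y=0) = 0.99722
  Y=1: P(Y=1) = 0.291, P(X|Y=1) = (11/291, 280/291) → H(X|Y=1) = 0.23212
  Y=2: P(Y=2) = 0.116, P(X|Y=2) = (20/29, 9/29) → H(X|Y=2) = 0.89357
  Y=3: P(Y=3) = 0.190, P(X|Y=3) = (71/190, 119/190) → H(X|Y=3) = 0.95346
H(X|Y) = 0.403·0.99722 + 0.291·0.23212 + 0.116·0.89357 + 0.190·0.95346 = 0.75424 bits

I(X;Y) = H(X) - H(X|Y) = 0.95517 - 0.75424 = 0.2009 bits

Cross-check via I(X;Y) = H(X) + H(Y) - H(X,Y): computing H(Y) from the column sums and H(X,Y) from the 8 cells in the same way gives H(Y) = 1.86237 bits and H(X,Y) = 2.61661 bits, so
I(X;Y) = 0.95517 + 1.86237 - 2.61661 = 0.2009 bits ✓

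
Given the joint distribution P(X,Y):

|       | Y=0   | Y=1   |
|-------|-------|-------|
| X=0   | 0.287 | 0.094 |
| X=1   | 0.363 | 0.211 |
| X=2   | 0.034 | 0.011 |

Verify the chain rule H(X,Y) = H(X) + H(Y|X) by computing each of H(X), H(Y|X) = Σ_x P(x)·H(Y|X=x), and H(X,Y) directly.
H(X) = 1.1914 bits, H(Y|X) = 0.8878 bits, H(X,Y) = 2.0793 bits

Marginal of X (row sums):
  P(X=0) = 0.287 + 0.094 = 0.381
  P(X=1) = 0.363 + 0.211 = 0.574
  P(X=2) = 0.034 + 0.011 = 0.045
H(X) = -[0.381·log₂(0.381) + 0.574·log₂(0.574) + 0.045·log₂(0.045)]
  = 0.530404 + 0.459704 + 0.201327 = 1.1914 bits

H(Y|X) = Σ_x P(x)·H(Y|X=x):
  X=0: P(X=0) = 0.381, P(Y|X=0) = (287/381, 94/381) → H(Y|X=0) = 0.806037
  X=1: P(X=1) = 0.574, P(Y|X=1) = (363/574, 211/574) → H(Y|X=1) = 0.948808
  X=2: P(X=2) = 0.045, P(Y|X=2) = (34/45, 11/45) → H(Y|X=2) = 0.802353
H(Y|X) = 0.381·0.806037 + 0.574·0.948808 + 0.045·0.802353 = 0.8878 bits

H(X,Y) = -Σ_{x,y} P(x,y) log₂ P(x,y). Per-cell terms -P(x,y)·log₂P(x,y):
  X=0: 0.516852, 0.320652
  X=1: 0.530691, 0.473629
  X=2: 0.165863, 0.071570
Sum of the 6 terms: H(X,Y) = 2.0793 bits

Chain rule check:
  H(X) + H(Y|X) = 1.1914 + 0.8878 = 2.0792 bits
  H(X,Y) = 2.0793 bits
✓ Chain rule verified (Δ = 0.0001 is 4-dp rounding noise: each of the three values was rounded independently).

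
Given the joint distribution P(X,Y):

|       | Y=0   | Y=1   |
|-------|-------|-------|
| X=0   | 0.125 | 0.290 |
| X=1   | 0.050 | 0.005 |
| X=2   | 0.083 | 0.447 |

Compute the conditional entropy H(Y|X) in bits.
0.7224 bits

H(Y|X) = H(X,Y) - H(X)

H(X,Y) = -Σ_{x,y} P(x,y) log₂ P(x,y). Per-cell terms -P(x,y)·log₂P(x,y):
  X=0: 0.3750, 0.5179
  X=1: 0.2161, 0.0382
  X=2: 0.2980, 0.5193
Sum of the 6 terms: H(X,Y) = 1.9645 bits

Marginal of X (row sums):
  P(X=0) = 0.125 + 0.290 = 0.415
  P(X=1) = 0.050 + 0.005 = 0.055
  P(X=2) = 0.083 + 0.447 = 0.530
H(X) = -[0.415·log₂(0.415) + 0.055·log₂(0.055) + 0.530·log₂(0.530)]
  = 0.5266 + 0.2301 + 0.4854 = 1.2421 bits

H(Y|X) = H(X,Y) - H(X) = 1.9645 - 1.2421 = 0.7224 bits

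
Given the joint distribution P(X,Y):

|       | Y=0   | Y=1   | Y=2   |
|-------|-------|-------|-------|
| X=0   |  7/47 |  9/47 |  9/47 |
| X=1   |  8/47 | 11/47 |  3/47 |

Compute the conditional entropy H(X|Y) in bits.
0.9477 bits

H(X|Y) = H(X,Y) - H(Y)

H(X,Y) = -Σ_{x,y} P(x,y) log₂ P(x,y). Per-cell terms -P(x,y)·log₂P(x,y):
  X=0: 0.4092, 0.4566, 0.4566
  X=1: 0.4348, 0.4904, 0.2534
Sum of the 6 terms: H(X,Y) = 2.5010 bits

Marginal of Y (column sums):
  P(Y=0) = 7/47 + 8/47 = 15/47
  P(Y=1) = 9/47 + 11/47 = 20/47
  P(Y=2) = 9/47 + 3/47 = 12/47
H(Y) = -[(15/47)·log₂(15/47) + (20/47)·log₂(20/47) + (12/47)·log₂(12/47)]
  = 0.5259 + 0.5245 + 0.5029 = 1.5533 bits

H(X|Y) = H(X,Y) - H(Y) = 2.5010 - 1.5533 = 0.9477 bits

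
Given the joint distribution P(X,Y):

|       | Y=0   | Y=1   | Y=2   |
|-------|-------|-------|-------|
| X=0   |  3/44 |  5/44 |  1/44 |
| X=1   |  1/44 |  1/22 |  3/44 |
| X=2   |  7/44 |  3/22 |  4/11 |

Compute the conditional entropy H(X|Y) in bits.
1.1436 bits

H(X|Y) = H(X,Y) - H(Y)

H(X,Y) = -Σ_{x,y} P(x,y) log₂ P(x,y). Per-cell terms -P(x,y)·log₂P(x,y):
  X=0: 0.2641683, 0.3565345, 0.1240780
  X=1: 0.1240780, 0.2027014, 0.2641683
  X=2: 0.4219213, 0.3919731, 0.5307024
Sum of the 9 terms: H(X,Y) = 2.680325 bits

Marginal of Y (column sums):
  P(Y=0) = 3/44 + 1/44 + 7/44 = 1/4
  P(Y=1) = 5/44 + 1/22 + 3/22 = 13/44
  P(Y=2) = 1/44 + 3/44 + 4/11 = 5/11
H(Y) = -[(1/4)·log₂(1/4) + (13/44)·log₂(13/44) + (5/11)·log₂(5/11)]
  = 0.5000000 + 0.5197022 + 0.5170471 = 1.536749 bits

H(X|Y) = H(X,Y) - H(Y) = 2.680325 - 1.536749 = 1.1436 bits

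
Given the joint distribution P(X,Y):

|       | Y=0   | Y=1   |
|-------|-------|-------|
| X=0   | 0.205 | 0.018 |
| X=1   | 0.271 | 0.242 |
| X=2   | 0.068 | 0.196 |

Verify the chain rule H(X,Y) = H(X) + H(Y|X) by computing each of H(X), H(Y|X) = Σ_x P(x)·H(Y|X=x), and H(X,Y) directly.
H(X) = 1.4840 bits, H(Y|X) = 0.8194 bits, H(X,Y) = 2.3034 bits

Marginal of X (row sums):
  P(X=0) = 0.205 + 0.018 = 0.223
  P(X=1) = 0.271 + 0.242 = 0.513
  P(X=2) = 0.068 + 0.196 = 0.264
H(X) = -[0.223·log₂(0.223) + 0.513·log₂(0.513) + 0.264·log₂(0.264)]
  = 0.4828 + 0.4940 + 0.5072 = 1.4840 bits

H(Y|X) = Σ_x P(x)·H(Y|X=x):
  X=0: P(X=0) = 0.223, P(Y|X=0) = (205/223, 18/223) → H(Y|X=0) = 0.4047
  X=1: P(X=1) = 0.513, P(Y|X=1) = (271/513, 242/513) → H(Y|X=1) = 0.9977
  X=2: P(X=2) = 0.264, P(Y|X=2) = (17/66, 49/66) → H(Y|X=2) = 0.8231
H(Y|X) = 0.223·0.4047 + 0.513·0.9977 + 0.264·0.8231 = 0.8194 bits

H(X,Y) = -Σ_{x,y} P(x,y) log₂ P(x,y). Per-cell terms -P(x,y)·log₂P(x,y):
  X=0: 0.4687, 0.1043
  X=1: 0.5105, 0.4954
  X=2: 0.2637, 0.4608
Sum of the 6 terms: H(X,Y) = 2.3034 bits

Chain rule check:
  H(X) + H(Y|X) = 1.4840 + 0.8194 = 2.3034 bits
  H(X,Y) = 2.3034 bits
✓ Chain rule verified.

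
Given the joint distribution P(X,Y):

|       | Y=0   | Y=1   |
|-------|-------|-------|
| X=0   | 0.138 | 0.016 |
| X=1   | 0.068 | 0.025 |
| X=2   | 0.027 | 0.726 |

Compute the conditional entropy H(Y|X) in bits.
0.3201 bits

H(Y|X) = H(X,Y) - H(X)

H(X,Y) = -Σ_{x,y} P(x,y) log₂ P(x,y). Per-cell terms -P(x,y)·log₂P(x,y):
  X=0: 0.3943, 0.0955
  X=1: 0.2637, 0.1330
  X=2: 0.1407, 0.3354
Sum of the 6 terms: H(X,Y) = 1.3626 bits

Marginal of X (row sums):
  P(X=0) = 0.138 + 0.016 = 0.154
  P(X=1) = 0.068 + 0.025 = 0.093
  P(X=2) = 0.027 + 0.726 = 0.753
H(X) = -[0.154·log₂(0.154) + 0.093·log₂(0.093) + 0.753·log₂(0.753)]
  = 0.4156 + 0.3187 + 0.3082 = 1.0425 bits

H(Y|X) = H(X,Y) - H(X) = 1.3626 - 1.0425 = 0.3201 bits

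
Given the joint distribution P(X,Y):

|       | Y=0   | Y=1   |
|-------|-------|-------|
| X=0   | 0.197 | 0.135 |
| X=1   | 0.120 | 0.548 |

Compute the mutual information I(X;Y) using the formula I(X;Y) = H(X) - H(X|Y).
0.1237 bits

I(X;Y) = H(X) - H(X|Y)

Marginal of X (row sums):
  P(X=0) = 0.197 + 0.135 = 0.332
  P(X=1) = 0.120 + 0.548 = 0.668
H(X) = -[0.332·log₂(0.332) + 0.668·log₂(0.668)]
  = 0.52813 + 0.38883 = 0.91696 bits

Marginal of Y (column sums):
  P(Y=0) = 0.197 + 0.120 = 0.317
  P(Y=1) = 0.135 + 0.548 = 0.683
H(X|Y) = Σ_y P(y)·H(X|Y=y):
  Y=0: P(Y=0) = 0.317, P(X|Y=0) = (197/317, 120/317) → H(X|Y=0) = 0.95701
  Y=1: P(Y=1) = 0.683, P(X|Y=1) = (135/683, 548/683) → H(X|Y=1) = 0.71722
H(X|Y) = 0.317·0.95701 + 0.683·0.71722 = 0.79323 bits

I(X;Y) = H(X) - H(X|Y) = 0.91696 - 0.79323 = 0.1237 bits

Cross-check via I(X;Y) = H(X) + H(Y) - H(X,Y): computing H(Y) from the column sums and H(X,Y) from the 4 cells in the same way gives H(Y) = 0.90109 bits and H(X,Y) = 1.69432 bits, so
I(X;Y) = 0.91696 + 0.90109 - 1.69432 = 0.1237 bits ✓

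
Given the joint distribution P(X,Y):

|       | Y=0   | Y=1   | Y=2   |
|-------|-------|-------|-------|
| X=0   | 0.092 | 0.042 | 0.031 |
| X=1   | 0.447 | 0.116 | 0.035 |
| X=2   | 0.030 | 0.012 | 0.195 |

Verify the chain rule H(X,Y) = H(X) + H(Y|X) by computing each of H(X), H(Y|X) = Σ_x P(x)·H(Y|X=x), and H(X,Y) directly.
H(X) = 1.3648 bits, H(Y|X) = 1.0367 bits, H(X,Y) = 2.4014 bits

Marginal of X (row sums):
  P(X=0) = 0.092 + 0.042 + 0.031 = 0.165
  P(X=1) = 0.447 + 0.116 + 0.035 = 0.598
  P(X=2) = 0.030 + 0.012 + 0.195 = 0.237
H(X) = -[0.165·log₂(0.165) + 0.598·log₂(0.598) + 0.237·log₂(0.237)]
  = 0.428911 + 0.443586 + 0.492259 = 1.3648 bits

H(Y|X) = Σ_x P(x)·H(Y|X=x):
  X=0: P(X=0) = 0.165, P(Y|X=0) = (92/165, 14/55, 31/165) → H(Y|X=0) = 1.425564
  X=1: P(X=1) = 0.598, P(Y|X=1) = (447/598, 58/299, 35/598) → H(Y|X=1) = 1.012468
  X=2: P(X=2) = 0.237, P(Y|X=2) = (10/79, 4/79, 65/79) → H(Y|X=2) = 0.826905
H(Y|X) = 0.165·1.425564 + 0.598·1.012468 + 0.237·0.826905 = 1.0367 bits

H(X,Y) = -Σ_{x,y} P(x,y) log₂ P(x,y). Per-cell terms -P(x,y)·log₂P(x,y):
  X=0: 0.316684, 0.192086, 0.155359
  X=1: 0.519259, 0.360505, 0.169278
  X=2: 0.151767, 0.076570, 0.459899
Sum of the 9 terms: H(X,Y) = 2.4014 bits

Chain rule check:
  H(X) + H(Y|X) = 1.3648 + 1.0367 = 2.4015 bits
  H(X,Y) = 2.4014 bits
✓ Chain rule verified (Δ = 0.0001 is 4-dp rounding noise: each of the three values was rounded independently).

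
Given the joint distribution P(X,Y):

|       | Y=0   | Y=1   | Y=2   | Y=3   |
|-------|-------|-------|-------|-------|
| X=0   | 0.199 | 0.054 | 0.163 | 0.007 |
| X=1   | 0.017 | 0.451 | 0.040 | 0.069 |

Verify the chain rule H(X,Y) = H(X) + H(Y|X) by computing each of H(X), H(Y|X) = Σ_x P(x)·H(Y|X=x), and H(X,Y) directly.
H(X) = 0.9828 bits, H(Y|X) = 1.2547 bits, H(X,Y) = 2.2375 bits

Marginal of X (row sums):
  P(X=0) = 0.199 + 0.054 + 0.163 + 0.007 = 0.423
  P(X=1) = 0.017 + 0.451 + 0.040 + 0.069 = 0.577
H(X) = -[0.423·log₂(0.423) + 0.577·log₂(0.577)]
  = 0.52506 + 0.45777 = 0.9828 bits

H(Y|X) = Σ_x P(x)·H(Y|X=x):
  X=0: P(X=0) = 0.423, P(Y|X=0) = (199/423, 6/47, 163/423, 7/423) → H(Y|X=0) = 1.51897
  X=1: P(X=1) = 0.577, P(Y|X=1) = (17/577, 451/577, 40/577, 69/577) → H(Y|X=1) = 1.06097
H(Y|X) = 0.423·1.51897 + 0.577·1.06097 = 1.2547 bits

H(X,Y) = -Σ_{x,y} P(x,y) log₂ P(x,y). Per-cell terms -P(x,y)·log₂P(x,y):
  X=0: 0.46350, 0.22739, 0.42658, 0.05011
  X=1: 0.09993, 0.51811, 0.18575, 0.26615
Sum of the 8 terms: H(X,Y) = 2.2375 bits

Chain rule check:
  H(X) + H(Y|X) = 0.9828 + 1.2547 = 2.2375 bits
  H(X,Y) = 2.2375 bits
✓ Chain rule verified.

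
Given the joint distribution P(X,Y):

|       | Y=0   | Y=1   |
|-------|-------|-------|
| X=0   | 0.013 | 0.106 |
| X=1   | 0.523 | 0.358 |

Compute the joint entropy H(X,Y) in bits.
1.4443 bits

H(X,Y) = -Σ_{x,y} P(x,y) log₂ P(x,y). Per-cell terms -P(x,y)·log₂P(x,y):
  X=0: 0.08145, 0.34321
  X=1: 0.48907, 0.53054
Sum of the 4 terms: H(X,Y) = 1.4443 bits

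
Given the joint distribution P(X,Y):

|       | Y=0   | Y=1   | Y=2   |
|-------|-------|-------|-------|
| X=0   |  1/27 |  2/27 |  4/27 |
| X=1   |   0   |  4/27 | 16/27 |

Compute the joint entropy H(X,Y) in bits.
1.7179 bits

H(X,Y) = -Σ_{x,y} P(x,y) log₂ P(x,y). Per-cell terms -P(x,y)·log₂P(x,y):
  X=0: 0.1761069, 0.2781398, 0.4081315
  X=1: 0.0000000, 0.4081315, 0.4473407
  (cells with P = 0 contribute 0)
Sum of the 6 terms: H(X,Y) = 1.7179 bits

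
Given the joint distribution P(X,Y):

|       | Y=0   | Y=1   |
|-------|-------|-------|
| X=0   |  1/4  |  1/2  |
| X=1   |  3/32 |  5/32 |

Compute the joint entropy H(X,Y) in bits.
1.7386 bits

H(X,Y) = -Σ_{x,y} P(x,y) log₂ P(x,y). Per-cell terms -P(x,y)·log₂P(x,y):
  X=0: 0.5000, 0.5000
  X=1: 0.3202, 0.4184
Sum of the 4 terms: H(X,Y) = 1.7386 bits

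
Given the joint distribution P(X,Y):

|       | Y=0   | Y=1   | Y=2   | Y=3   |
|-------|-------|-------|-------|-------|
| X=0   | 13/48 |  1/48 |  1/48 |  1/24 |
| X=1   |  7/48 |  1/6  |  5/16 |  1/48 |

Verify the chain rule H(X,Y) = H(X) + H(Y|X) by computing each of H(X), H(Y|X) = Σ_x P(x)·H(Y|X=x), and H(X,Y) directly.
H(X) = 0.9377 bits, H(Y|X) = 1.4730 bits, H(X,Y) = 2.4108 bits

Marginal of X (row sums):
  P(X=0) = 13/48 + 1/48 + 1/48 + 1/24 = 17/48
  P(X=1) = 7/48 + 1/6 + 5/16 + 1/48 = 31/48
H(X) = -[(17/48)·log₂(17/48) + (31/48)·log₂(31/48)]
  = 0.53036 + 0.40737 = 0.9377 bits

H(Y|X) = Σ_x P(x)·H(Y|X=x):
  X=0: P(X=0) = 17/48, P(Y|X=0) = (13/17, 1/17, 1/17, 2/17) → H(Y|X=0) = 1.14007
  X=1: P(X=1) = 31/48, P(Y|X=1) = (7/31, 8/31, 15/31, 1/31) → H(Y|X=1) = 1.65565
H(Y|X) = (17/48)·1.14007 + (31/48)·1.65565 = 1.4730 bits

H(X,Y) = -Σ_{x,y} P(x,y) log₂ P(x,y). Per-cell terms -P(x,y)·log₂P(x,y):
  X=0: 0.51039, 0.11635, 0.11635, 0.19104
  X=1: 0.40507, 0.43083, 0.52440, 0.11635
Sum of the 8 terms: H(X,Y) = 2.4108 bits

Chain rule check:
  H(X) + H(Y|X) = 0.9377 + 1.4730 = 2.4107 bits
  H(X,Y) = 2.4108 bits
✓ Chain rule verified (Δ = 0.0001 is 4-dp rounding noise: each of the three values was rounded independently).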